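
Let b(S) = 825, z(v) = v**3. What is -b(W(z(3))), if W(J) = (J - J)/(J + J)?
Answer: -825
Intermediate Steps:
W(J) = 0 (W(J) = 0/((2*J)) = 0*(1/(2*J)) = 0)
-b(W(z(3))) = -1*825 = -825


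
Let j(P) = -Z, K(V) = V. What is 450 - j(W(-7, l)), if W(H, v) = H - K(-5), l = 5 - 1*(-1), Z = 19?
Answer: 469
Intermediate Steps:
l = 6 (l = 5 + 1 = 6)
W(H, v) = 5 + H (W(H, v) = H - 1*(-5) = H + 5 = 5 + H)
j(P) = -19 (j(P) = -1*19 = -19)
450 - j(W(-7, l)) = 450 - 1*(-19) = 450 + 19 = 469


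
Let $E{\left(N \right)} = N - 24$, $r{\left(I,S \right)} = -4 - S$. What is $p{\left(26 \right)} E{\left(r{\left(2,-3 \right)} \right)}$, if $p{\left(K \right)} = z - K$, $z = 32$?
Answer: $-150$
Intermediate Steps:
$p{\left(K \right)} = 32 - K$
$E{\left(N \right)} = -24 + N$
$p{\left(26 \right)} E{\left(r{\left(2,-3 \right)} \right)} = \left(32 - 26\right) \left(-24 - 1\right) = \left(32 - 26\right) \left(-24 + \left(-4 + 3\right)\right) = 6 \left(-24 - 1\right) = 6 \left(-25\right) = -150$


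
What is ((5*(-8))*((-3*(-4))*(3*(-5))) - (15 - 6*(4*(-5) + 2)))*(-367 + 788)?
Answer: 2979417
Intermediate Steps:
((5*(-8))*((-3*(-4))*(3*(-5))) - (15 - 6*(4*(-5) + 2)))*(-367 + 788) = (-480*(-15) - (15 - 6*(-20 + 2)))*421 = (-40*(-180) - (15 - 6*(-18)))*421 = (7200 - (15 + 108))*421 = (7200 - 1*123)*421 = (7200 - 123)*421 = 7077*421 = 2979417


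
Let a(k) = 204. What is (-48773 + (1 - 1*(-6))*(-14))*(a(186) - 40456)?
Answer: 1967155492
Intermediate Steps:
(-48773 + (1 - 1*(-6))*(-14))*(a(186) - 40456) = (-48773 + (1 - 1*(-6))*(-14))*(204 - 40456) = (-48773 + (1 + 6)*(-14))*(-40252) = (-48773 + 7*(-14))*(-40252) = (-48773 - 98)*(-40252) = -48871*(-40252) = 1967155492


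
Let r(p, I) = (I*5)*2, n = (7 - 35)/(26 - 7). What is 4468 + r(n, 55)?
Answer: 5018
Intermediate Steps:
n = -28/19 ≈ -1.4737
r(p, I) = 10*I (r(p, I) = (5*I)*2 = 10*I)
4468 + r(n, 55) = 4468 + 10*55 = 4468 + 550 = 5018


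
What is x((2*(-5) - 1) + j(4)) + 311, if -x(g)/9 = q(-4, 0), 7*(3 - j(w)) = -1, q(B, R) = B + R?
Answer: 347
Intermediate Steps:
j(w) = 22/7 (j(w) = 3 - ⅐*(-1) = 3 + ⅐ = 22/7)
x(g) = 36 (x(g) = -9*(-4 + 0) = -9*(-4) = 36)
x((2*(-5) - 1) + j(4)) + 311 = 36 + 311 = 347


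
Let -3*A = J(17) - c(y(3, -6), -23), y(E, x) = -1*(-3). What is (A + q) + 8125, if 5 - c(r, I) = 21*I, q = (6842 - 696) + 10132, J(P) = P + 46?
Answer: 73634/3 ≈ 24545.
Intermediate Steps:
y(E, x) = 3
J(P) = 46 + P
q = 16278 (q = 6146 + 10132 = 16278)
c(r, I) = 5 - 21*I
A = 425/3 (A = -((46 + 17) - (5 - 21*(-23)))/3 = -(63 - (5 + 483))/3 = -(63 - 1*488)/3 = -(63 - 488)/3 = -⅓*(-425) = 425/3 ≈ 141.67)
(A + q) + 8125 = (425/3 + 16278) + 8125 = 49259/3 + 8125 = 73634/3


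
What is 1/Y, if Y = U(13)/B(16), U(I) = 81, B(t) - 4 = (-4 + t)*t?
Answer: 196/81 ≈ 2.4198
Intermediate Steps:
B(t) = 4 + t*(-4 + t) (B(t) = 4 + (-4 + t)*t = 4 + t*(-4 + t))
Y = 81/196 (Y = 81/(4 + 16**2 - 4*16) = 81/(4 + 256 - 64) = 81/196 ≈ 0.41327)
1/Y = 1/(81/196) = 196/81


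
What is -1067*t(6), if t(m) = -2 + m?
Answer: -4268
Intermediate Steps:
-1067*t(6) = -1067*(-2 + 6) = -1067*4 = -4268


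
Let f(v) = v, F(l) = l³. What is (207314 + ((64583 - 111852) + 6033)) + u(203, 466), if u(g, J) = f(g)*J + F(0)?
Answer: 260676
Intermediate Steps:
u(g, J) = J*g (u(g, J) = g*J + 0³ = J*g + 0 = J*g)
(207314 + ((64583 - 111852) + 6033)) + u(203, 466) = (207314 + ((64583 - 111852) + 6033)) + 466*203 = (207314 + (-47269 + 6033)) + 94598 = (207314 - 41236) + 94598 = 166078 + 94598 = 260676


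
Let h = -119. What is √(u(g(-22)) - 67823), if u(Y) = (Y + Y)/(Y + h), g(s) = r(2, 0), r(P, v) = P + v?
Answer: I*√103158835/39 ≈ 260.43*I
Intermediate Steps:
g(s) = 2 (g(s) = 2 + 0 = 2)
u(Y) = 2*Y/(-119 + Y) (u(Y) = (Y + Y)/(Y - 119) = (2*Y)/(-119 + Y) = 2*Y/(-119 + Y))
√(u(g(-22)) - 67823) = √(2*2/(-119 + 2) - 67823) = √(2*2/(-117) - 67823) = √(2*2*(-1/117) - 67823) = √(-4/117 - 67823) = √(-7935295/117) = I*√103158835/39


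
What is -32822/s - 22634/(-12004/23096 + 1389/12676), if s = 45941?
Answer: 38052671104627038/689587962595 ≈ 55182.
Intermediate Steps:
-32822/s - 22634/(-12004/23096 + 1389/12676) = -32822/45941 - 22634/(-12004/23096 + 1389/12676) = -32822*1/45941 - 22634/(-12004*1/23096 + 1389*(1/12676)) = -32822/45941 - 22634/(-3001/5774 + 1389/12676) = -32822/45941 - 22634/(-15010295/36595612) = -32822/45941 - 22634*(-36595612/15010295) = -32822/45941 + 828305082008/15010295 = 38052671104627038/689587962595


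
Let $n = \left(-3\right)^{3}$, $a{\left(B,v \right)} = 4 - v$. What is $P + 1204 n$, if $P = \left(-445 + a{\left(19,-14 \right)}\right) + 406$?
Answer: $-32529$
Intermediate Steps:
$n = -27$
$P = -21$ ($P = \left(-445 + \left(4 - -14\right)\right) + 406 = \left(-445 + \left(4 + 14\right)\right) + 406 = \left(-445 + 18\right) + 406 = -427 + 406 = -21$)
$P + 1204 n = -21 + 1204 \left(-27\right) = -21 - 32508 = -32529$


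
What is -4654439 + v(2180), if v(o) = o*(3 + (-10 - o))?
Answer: -9422099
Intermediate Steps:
v(o) = o*(-7 - o)
-4654439 + v(2180) = -4654439 - 1*2180*(7 + 2180) = -4654439 - 1*2180*2187 = -4654439 - 4767660 = -9422099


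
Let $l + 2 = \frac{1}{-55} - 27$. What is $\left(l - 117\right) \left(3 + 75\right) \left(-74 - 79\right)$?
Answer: $\frac{95841954}{55} \approx 1.7426 \cdot 10^{6}$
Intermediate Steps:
$l = - \frac{1596}{55}$ ($l = -2 + \left(\frac{1}{-55} - 27\right) = -2 - \frac{1486}{55} = - \frac{1596}{55} \approx -29.018$)
$\left(l - 117\right) \left(3 + 75\right) \left(-74 - 79\right) = \left(- \frac{1596}{55} - 117\right) \left(3 + 75\right) \left(-74 - 79\right) = - \frac{8031 \cdot 78 \left(-153\right)}{55} = \left(- \frac{8031}{55}\right) \left(-11934\right) = \frac{95841954}{55}$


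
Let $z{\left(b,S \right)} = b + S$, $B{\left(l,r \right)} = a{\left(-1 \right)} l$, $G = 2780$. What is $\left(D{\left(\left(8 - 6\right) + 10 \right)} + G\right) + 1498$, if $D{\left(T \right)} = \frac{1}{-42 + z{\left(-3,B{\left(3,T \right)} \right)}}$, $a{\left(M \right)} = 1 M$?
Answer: $\frac{205343}{48} \approx 4278.0$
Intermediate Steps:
$a{\left(M \right)} = M$
$B{\left(l,r \right)} = - l$
$z{\left(b,S \right)} = S + b$
$D{\left(T \right)} = - \frac{1}{48}$ ($D{\left(T \right)} = \frac{1}{-42 - 6} = \frac{1}{-48} = - \frac{1}{48}$)
$\left(D{\left(\left(8 - 6\right) + 10 \right)} + G\right) + 1498 = \left(- \frac{1}{48} + 2780\right) + 1498 = \frac{133439}{48} + 1498 = \frac{205343}{48}$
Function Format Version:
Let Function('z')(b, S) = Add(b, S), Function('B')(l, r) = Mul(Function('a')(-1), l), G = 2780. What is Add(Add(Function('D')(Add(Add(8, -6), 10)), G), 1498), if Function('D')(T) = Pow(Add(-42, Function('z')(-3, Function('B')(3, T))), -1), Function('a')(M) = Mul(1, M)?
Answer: Rational(205343, 48) ≈ 4278.0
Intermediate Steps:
Function('a')(M) = M
Function('B')(l, r) = Mul(-1, l)
Function('z')(b, S) = Add(S, b)
Function('D')(T) = Rational(-1, 48) (Function('D')(T) = Pow(Add(-42, Add(Mul(-1, 3), -3)), -1) = Pow(Add(-42, Add(-3, -3)), -1) = Pow(Add(-42, -6), -1) = Pow(-48, -1) = Rational(-1, 48))
Add(Add(Function('D')(Add(Add(8, -6), 10)), G), 1498) = Add(Add(Rational(-1, 48), 2780), 1498) = Add(Rational(133439, 48), 1498) = Rational(205343, 48)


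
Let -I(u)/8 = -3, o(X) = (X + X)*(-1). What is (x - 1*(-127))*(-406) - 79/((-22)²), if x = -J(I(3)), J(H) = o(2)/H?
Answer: -74966513/1452 ≈ -51630.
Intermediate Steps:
o(X) = -2*X (o(X) = (2*X)*(-1) = -2*X)
I(u) = 24 (I(u) = -8*(-3) = 24)
J(H) = -4/H (J(H) = (-2*2)/H = -4/H)
x = ⅙ (x = -(-4)/24 = -1*(-⅙) = ⅙ ≈ 0.16667)
(x - 1*(-127))*(-406) - 79/((-22)²) = (⅙ - 1*(-127))*(-406) - 79/((-22)²) = (⅙ + 127)*(-406) - 79/484 = (763/6)*(-406) - 79*1/484 = -154889/3 - 79/484 = -74966513/1452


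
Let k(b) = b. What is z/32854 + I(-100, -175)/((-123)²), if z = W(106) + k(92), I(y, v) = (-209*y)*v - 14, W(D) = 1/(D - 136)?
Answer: -1201625735923/4970481660 ≈ -241.75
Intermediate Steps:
W(D) = 1/(-136 + D)
I(y, v) = -14 - 209*v*y (I(y, v) = -209*v*y - 14 = -14 - 209*v*y)
z = 2759/30 (z = 1/(-136 + 106) + 92 = 1/(-30) + 92 = -1/30 + 92 = 2759/30 ≈ 91.967)
z/32854 + I(-100, -175)/((-123)²) = (2759/30)/32854 + (-14 - 209*(-175)*(-100))/((-123)²) = (2759/30)*(1/32854) + (-14 - 3657500)/15129 = 2759/985620 - 3657514*1/15129 = 2759/985620 - 3657514/15129 = -1201625735923/4970481660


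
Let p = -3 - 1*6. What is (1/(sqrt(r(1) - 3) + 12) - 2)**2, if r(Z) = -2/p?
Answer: 6420931/1745041 + 76020*I/1745041 ≈ 3.6795 + 0.043563*I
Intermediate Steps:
p = -9 (p = -3 - 6 = -9)
r(Z) = 2/9 (r(Z) = -2/(-9) = -2*(-1/9) = 2/9)
(1/(sqrt(r(1) - 3) + 12) - 2)**2 = (1/(sqrt(2/9 - 3) + 12) - 2)**2 = (1/(sqrt(-25/9) + 12) - 2)**2 = (1/(5*I/3 + 12) - 2)**2 = (1/(12 + 5*I/3) - 2)**2 = (9*(12 - 5*I/3)/1321 - 2)**2 = (-2 + 9*(12 - 5*I/3)/1321)**2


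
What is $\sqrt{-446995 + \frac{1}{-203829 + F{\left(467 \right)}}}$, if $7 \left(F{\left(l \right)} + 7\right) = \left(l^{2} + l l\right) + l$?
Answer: $\frac{2 i \sqrt{12174528445303339}}{330069} \approx 668.58 i$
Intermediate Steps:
$F{\left(l \right)} = -7 + \frac{l}{7} + \frac{2 l^{2}}{7}$ ($F{\left(l \right)} = -7 + \frac{\left(l^{2} + l l\right) + l}{7} = -7 + \frac{\left(l^{2} + l^{2}\right) + l}{7} = -7 + \frac{2 l^{2} + l}{7} = -7 + \frac{l + 2 l^{2}}{7} = -7 + \left(\frac{l}{7} + \frac{2 l^{2}}{7}\right) = -7 + \frac{l}{7} + \frac{2 l^{2}}{7}$)
$\sqrt{-446995 + \frac{1}{-203829 + F{\left(467 \right)}}} = \sqrt{-446995 + \frac{1}{-203829 + \left(-7 + \frac{1}{7} \cdot 467 + \frac{2 \cdot 467^{2}}{7}\right)}} = \sqrt{-446995 + \frac{1}{-203829 + \left(-7 + \frac{467}{7} + \frac{2}{7} \cdot 218089\right)}} = \sqrt{-446995 + \frac{1}{-203829 + \left(-7 + \frac{467}{7} + \frac{436178}{7}\right)}} = \sqrt{-446995 + \frac{1}{-203829 + \frac{436596}{7}}} = \sqrt{-446995 + \frac{1}{- \frac{990207}{7}}} = \sqrt{-446995 - \frac{7}{990207}} = \sqrt{- \frac{442617577972}{990207}} = \frac{2 i \sqrt{12174528445303339}}{330069}$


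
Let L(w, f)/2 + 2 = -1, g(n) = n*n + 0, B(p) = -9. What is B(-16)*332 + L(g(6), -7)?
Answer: -2994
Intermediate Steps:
g(n) = n² (g(n) = n² + 0 = n²)
L(w, f) = -6 (L(w, f) = -4 + 2*(-1) = -4 - 2 = -6)
B(-16)*332 + L(g(6), -7) = -9*332 - 6 = -2988 - 6 = -2994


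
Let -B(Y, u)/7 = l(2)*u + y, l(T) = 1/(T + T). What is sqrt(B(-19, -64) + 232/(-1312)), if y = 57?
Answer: 3*I*sqrt(214553)/82 ≈ 16.946*I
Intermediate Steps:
l(T) = 1/(2*T)
B(Y, u) = -399 - 7*u/4 (B(Y, u) = -7*(((1/2)/2)*u + 57) = -7*(((1/2)*(1/2))*u + 57) = -7*(u/4 + 57) = -7*(57 + u/4) = -399 - 7*u/4)
sqrt(B(-19, -64) + 232/(-1312)) = sqrt((-399 - 7/4*(-64)) + 232/(-1312)) = sqrt((-399 + 112) + 232*(-1/1312)) = sqrt(-287 - 29/164) = sqrt(-47097/164) = 3*I*sqrt(214553)/82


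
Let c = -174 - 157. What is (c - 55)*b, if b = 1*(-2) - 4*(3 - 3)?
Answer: 772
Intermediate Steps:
b = -2 (b = -2 - 4*0 = -2 + 0 = -2)
c = -331
(c - 55)*b = (-331 - 55)*(-2) = -386*(-2) = 772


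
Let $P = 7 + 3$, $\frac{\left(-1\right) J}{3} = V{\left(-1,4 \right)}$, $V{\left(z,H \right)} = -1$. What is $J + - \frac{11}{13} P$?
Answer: $- \frac{71}{13} \approx -5.4615$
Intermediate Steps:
$J = 3$ ($J = \left(-3\right) \left(-1\right) = 3$)
$P = 10$
$J + - \frac{11}{13} P = 3 + - \frac{11}{13} \cdot 10 = 3 + \left(-11\right) \frac{1}{13} \cdot 10 = 3 - \frac{110}{13} = - \frac{71}{13}$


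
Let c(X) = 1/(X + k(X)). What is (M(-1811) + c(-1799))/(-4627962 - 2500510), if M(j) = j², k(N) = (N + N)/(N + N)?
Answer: -5896938357/12816992656 ≈ -0.46009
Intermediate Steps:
k(N) = 1 (k(N) = (2*N)/((2*N)) = (2*N)*(1/(2*N)) = 1)
c(X) = 1/(1 + X) (c(X) = 1/(X + 1) = 1/(1 + X))
(M(-1811) + c(-1799))/(-4627962 - 2500510) = ((-1811)² + 1/(1 - 1799))/(-4627962 - 2500510) = (3279721 + 1/(-1798))/(-7128472) = (3279721 - 1/1798)*(-1/7128472) = (5896938357/1798)*(-1/7128472) = -5896938357/12816992656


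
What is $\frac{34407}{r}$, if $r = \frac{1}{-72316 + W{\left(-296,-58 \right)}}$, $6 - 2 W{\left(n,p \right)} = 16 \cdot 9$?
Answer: $-2490550695$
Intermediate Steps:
$W{\left(n,p \right)} = -69$ ($W{\left(n,p \right)} = 3 - \frac{16 \cdot 9}{2} = 3 - 72 = -69$)
$r = - \frac{1}{72385}$ ($r = \frac{1}{-72316 - 69} = \frac{1}{-72385} = - \frac{1}{72385} \approx -1.3815 \cdot 10^{-5}$)
$\frac{34407}{r} = \frac{34407}{- \frac{1}{72385}} = 34407 \left(-72385\right) = -2490550695$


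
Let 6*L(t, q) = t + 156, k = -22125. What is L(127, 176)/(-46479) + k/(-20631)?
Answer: 2054749559/1917816498 ≈ 1.0714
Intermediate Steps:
L(t, q) = 26 + t/6 (L(t, q) = (t + 156)/6 = (156 + t)/6 = 26 + t/6)
L(127, 176)/(-46479) + k/(-20631) = (26 + (⅙)*127)/(-46479) - 22125/(-20631) = (26 + 127/6)*(-1/46479) - 22125*(-1/20631) = (283/6)*(-1/46479) + 7375/6877 = -283/278874 + 7375/6877 = 2054749559/1917816498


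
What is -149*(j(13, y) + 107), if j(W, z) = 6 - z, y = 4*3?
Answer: -15049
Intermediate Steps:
y = 12
-149*(j(13, y) + 107) = -149*((6 - 1*12) + 107) = -149*((6 - 12) + 107) = -149*(-6 + 107) = -149*101 = -15049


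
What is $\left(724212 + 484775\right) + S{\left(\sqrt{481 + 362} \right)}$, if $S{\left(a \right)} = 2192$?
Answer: $1211179$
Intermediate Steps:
$\left(724212 + 484775\right) + S{\left(\sqrt{481 + 362} \right)} = \left(724212 + 484775\right) + 2192 = 1208987 + 2192 = 1211179$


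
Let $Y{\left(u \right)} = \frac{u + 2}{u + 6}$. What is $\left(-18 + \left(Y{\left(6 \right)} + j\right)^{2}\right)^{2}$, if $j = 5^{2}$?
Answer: $\frac{33258289}{81} \approx 4.106 \cdot 10^{5}$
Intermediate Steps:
$j = 25$
$Y{\left(u \right)} = \frac{2 + u}{6 + u}$
$\left(-18 + \left(Y{\left(6 \right)} + j\right)^{2}\right)^{2} = \left(-18 + \left(\frac{2 + 6}{6 + 6} + 25\right)^{2}\right)^{2} = \left(-18 + \left(\frac{1}{12} \cdot 8 + 25\right)^{2}\right)^{2} = \left(-18 + \left(\frac{2}{3} + 25\right)^{2}\right)^{2} = \left(-18 + \left(\frac{77}{3}\right)^{2}\right)^{2} = \left(-18 + \frac{5929}{9}\right)^{2} = \left(\frac{5767}{9}\right)^{2} = \frac{33258289}{81}$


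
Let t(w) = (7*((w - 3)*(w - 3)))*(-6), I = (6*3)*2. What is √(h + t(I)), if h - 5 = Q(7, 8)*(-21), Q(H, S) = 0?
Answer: I*√45733 ≈ 213.85*I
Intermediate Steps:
I = 36 (I = 18*2 = 36)
h = 5 (h = 5 + 0*(-21) = 5 + 0 = 5)
t(w) = -42*(-3 + w)² (t(w) = (7*((-3 + w)*(-3 + w)))*(-6) = (7*(-3 + w)²)*(-6) = -42*(-3 + w)²)
√(h + t(I)) = √(5 - 42*(-3 + 36)²) = √(5 - 42*33²) = √(5 - 42*1089) = √(5 - 45738) = √(-45733) = I*√45733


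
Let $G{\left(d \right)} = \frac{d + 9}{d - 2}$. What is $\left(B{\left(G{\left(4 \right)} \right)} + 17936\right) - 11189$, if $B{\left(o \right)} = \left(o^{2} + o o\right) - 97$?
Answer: $\frac{13469}{2} \approx 6734.5$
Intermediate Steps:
$G{\left(d \right)} = \frac{9 + d}{-2 + d}$
$B{\left(o \right)} = -97 + 2 o^{2}$ ($B{\left(o \right)} = \left(o^{2} + o^{2}\right) - 97 = 2 o^{2} - 97 = -97 + 2 o^{2}$)
$\left(B{\left(G{\left(4 \right)} \right)} + 17936\right) - 11189 = \left(\left(-97 + 2 \left(\frac{9 + 4}{-2 + 4}\right)^{2}\right) + 17936\right) - 11189 = \left(\left(-97 + 2 \left(\frac{1}{2} \cdot 13\right)^{2}\right) + 17936\right) - 11189 = \left(\left(-97 + 2 \left(\frac{13}{2}\right)^{2}\right) + 17936\right) - 11189 = \left(\left(-97 + 2 \cdot \frac{169}{4}\right) + 17936\right) - 11189 = \left(\left(-97 + \frac{169}{2}\right) + 17936\right) - 11189 = \left(- \frac{25}{2} + 17936\right) - 11189 = \frac{35847}{2} - 11189 = \frac{13469}{2}$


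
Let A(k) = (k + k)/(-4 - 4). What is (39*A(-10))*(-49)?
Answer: -9555/2 ≈ -4777.5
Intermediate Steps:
A(k) = -k/4 (A(k) = (2*k)/(-8) = (2*k)*(-1/8) = -k/4)
(39*A(-10))*(-49) = (39*(-1/4*(-10)))*(-49) = (39*(5/2))*(-49) = (195/2)*(-49) = -9555/2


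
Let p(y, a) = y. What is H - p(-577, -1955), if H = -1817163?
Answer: -1816586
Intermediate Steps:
H - p(-577, -1955) = -1817163 - 1*(-577) = -1817163 + 577 = -1816586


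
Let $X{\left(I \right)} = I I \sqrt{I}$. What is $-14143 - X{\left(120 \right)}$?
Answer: $-14143 - 28800 \sqrt{30} \approx -1.7189 \cdot 10^{5}$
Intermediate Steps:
$X{\left(I \right)} = I^{\frac{5}{2}}$ ($X{\left(I \right)} = I^{2} \sqrt{I} = I^{\frac{5}{2}}$)
$-14143 - X{\left(120 \right)} = -14143 - 120^{\frac{5}{2}} = -14143 - 28800 \sqrt{30}$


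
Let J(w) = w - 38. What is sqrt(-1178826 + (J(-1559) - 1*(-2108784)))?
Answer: sqrt(928361) ≈ 963.51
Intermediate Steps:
J(w) = -38 + w
sqrt(-1178826 + (J(-1559) - 1*(-2108784))) = sqrt(-1178826 + ((-38 - 1559) - 1*(-2108784))) = sqrt(-1178826 + (-1597 + 2108784)) = sqrt(-1178826 + 2107187) = sqrt(928361)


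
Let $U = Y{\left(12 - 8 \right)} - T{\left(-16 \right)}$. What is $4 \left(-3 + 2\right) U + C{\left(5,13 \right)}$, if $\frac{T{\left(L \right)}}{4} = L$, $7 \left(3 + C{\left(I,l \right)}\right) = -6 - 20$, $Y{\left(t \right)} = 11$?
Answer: $- \frac{2147}{7} \approx -306.71$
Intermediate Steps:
$C{\left(I,l \right)} = - \frac{47}{7}$ ($C{\left(I,l \right)} = -3 + \frac{-6 - 20}{7} = -3 + \frac{1}{7} \left(-26\right) = -3 - \frac{26}{7} = - \frac{47}{7}$)
$T{\left(L \right)} = 4 L$
$U = 75$ ($U = 11 - 4 \left(-16\right) = 11 - -64 = 11 + 64 = 75$)
$4 \left(-3 + 2\right) U + C{\left(5,13 \right)} = 4 \left(-3 + 2\right) 75 - \frac{47}{7} = 4 \left(-1\right) 75 - \frac{47}{7} = \left(-4\right) 75 - \frac{47}{7} = -300 - \frac{47}{7} = - \frac{2147}{7}$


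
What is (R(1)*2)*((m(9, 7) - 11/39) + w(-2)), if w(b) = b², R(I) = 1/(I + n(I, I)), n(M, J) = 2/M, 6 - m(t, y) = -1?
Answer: 836/117 ≈ 7.1453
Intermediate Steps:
m(t, y) = 7 (m(t, y) = 6 - 1*(-1) = 6 + 1 = 7)
R(I) = 1/(I + 2/I)
(R(1)*2)*((m(9, 7) - 11/39) + w(-2)) = ((1/(2 + 1²))*2)*((7 - 11/39) + (-2)²) = ((1/(2 + 1))*2)*((7 - 11*1/39) + 4) = ((1/3)*2)*((7 - 11/39) + 4) = ((1*(⅓))*2)*(262/39 + 4) = ((⅓)*2)*(418/39) = (⅔)*(418/39) = 836/117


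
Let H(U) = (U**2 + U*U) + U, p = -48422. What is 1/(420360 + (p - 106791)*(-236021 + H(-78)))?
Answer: 1/34757422663 ≈ 2.8771e-11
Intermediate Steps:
H(U) = U + 2*U**2 (H(U) = (U**2 + U**2) + U = 2*U**2 + U = U + 2*U**2)
1/(420360 + (p - 106791)*(-236021 + H(-78))) = 1/(420360 + (-48422 - 106791)*(-236021 - 78*(1 + 2*(-78)))) = 1/(420360 - 155213*(-236021 - 78*(1 - 156))) = 1/(420360 - 155213*(-236021 - 78*(-155))) = 1/(420360 - 155213*(-236021 + 12090)) = 1/(420360 - 155213*(-223931)) = 1/(420360 + 34757002303) = 1/34757422663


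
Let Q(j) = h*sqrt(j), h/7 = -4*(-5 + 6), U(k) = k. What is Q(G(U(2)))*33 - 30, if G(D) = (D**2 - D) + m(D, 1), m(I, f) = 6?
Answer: -30 - 1848*sqrt(2) ≈ -2643.5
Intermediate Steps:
h = -28 (h = 7*(-4*(-5 + 6)) = 7*(-4*1) = 7*(-4) = -28)
G(D) = 6 + D**2 - D (G(D) = (D**2 - D) + 6 = 6 + D**2 - D)
Q(j) = -28*sqrt(j)
Q(G(U(2)))*33 - 30 = -28*sqrt(6 + 2**2 - 1*2)*33 - 30 = -28*sqrt(6 + 4 - 2)*33 - 30 = -56*sqrt(2)*33 - 30 = -1848*sqrt(2) - 30 = -30 - 1848*sqrt(2)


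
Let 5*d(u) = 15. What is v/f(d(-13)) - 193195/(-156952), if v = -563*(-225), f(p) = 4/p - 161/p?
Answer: -59615352185/24641464 ≈ -2419.3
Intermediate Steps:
d(u) = 3 (d(u) = (1/5)*15 = 3)
f(p) = -157/p
v = 126675
v/f(d(-13)) - 193195/(-156952) = 126675/((-157/3)) - 193195/(-156952) = 126675/((-157*1/3)) - 193195*(-1/156952) = 126675/(-157/3) + 193195/156952 = 126675*(-3/157) + 193195/156952 = -380025/157 + 193195/156952 = -59615352185/24641464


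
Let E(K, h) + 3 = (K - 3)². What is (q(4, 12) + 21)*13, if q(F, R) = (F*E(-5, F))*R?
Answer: 38337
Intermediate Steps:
E(K, h) = -3 + (-3 + K)² (E(K, h) = -3 + (K - 3)² = -3 + (-3 + K)²)
q(F, R) = 61*F*R (q(F, R) = (F*(-3 + (-3 - 5)²))*R = (F*(-3 + (-8)²))*R = (F*(-3 + 64))*R = (F*61)*R = (61*F)*R = 61*F*R)
(q(4, 12) + 21)*13 = (61*4*12 + 21)*13 = (2928 + 21)*13 = 2949*13 = 38337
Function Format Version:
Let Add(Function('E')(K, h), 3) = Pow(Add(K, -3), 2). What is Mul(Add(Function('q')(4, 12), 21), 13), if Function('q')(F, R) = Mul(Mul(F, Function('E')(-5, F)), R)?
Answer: 38337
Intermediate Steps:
Function('E')(K, h) = Add(-3, Pow(Add(-3, K), 2)) (Function('E')(K, h) = Add(-3, Pow(Add(K, -3), 2)) = Add(-3, Pow(Add(-3, K), 2)))
Function('q')(F, R) = Mul(61, F, R) (Function('q')(F, R) = Mul(Mul(F, Add(-3, Pow(Add(-3, -5), 2))), R) = Mul(Mul(F, Add(-3, Pow(-8, 2))), R) = Mul(Mul(F, Add(-3, 64)), R) = Mul(Mul(F, 61), R) = Mul(Mul(61, F), R) = Mul(61, F, R))
Mul(Add(Function('q')(4, 12), 21), 13) = Mul(Add(Mul(61, 4, 12), 21), 13) = Mul(Add(2928, 21), 13) = Mul(2949, 13) = 38337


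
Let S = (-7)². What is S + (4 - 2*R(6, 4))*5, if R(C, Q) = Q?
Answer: 29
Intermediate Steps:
S = 49
S + (4 - 2*R(6, 4))*5 = 49 + (4 - 2*4)*5 = 49 + (4 - 8)*5 = 49 - 4*5 = 49 - 20 = 29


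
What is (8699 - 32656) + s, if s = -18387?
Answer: -42344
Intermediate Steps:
(8699 - 32656) + s = (8699 - 32656) - 18387 = -23957 - 18387 = -42344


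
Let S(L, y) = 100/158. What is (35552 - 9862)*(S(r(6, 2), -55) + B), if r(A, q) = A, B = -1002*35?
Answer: -71173631200/79 ≈ -9.0093e+8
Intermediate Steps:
B = -35070
S(L, y) = 50/79 (S(L, y) = 100*(1/158) = 50/79)
(35552 - 9862)*(S(r(6, 2), -55) + B) = (35552 - 9862)*(50/79 - 35070) = 25690*(-2770480/79) = -71173631200/79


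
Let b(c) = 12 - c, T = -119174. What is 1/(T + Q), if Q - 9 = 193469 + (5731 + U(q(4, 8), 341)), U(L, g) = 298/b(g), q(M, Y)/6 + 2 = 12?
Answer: 329/26331217 ≈ 1.2495e-5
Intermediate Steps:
q(M, Y) = 60 (q(M, Y) = -12 + 6*12 = -12 + 72 = 60)
U(L, g) = 298/(12 - g)
Q = 65539463/329 (Q = 9 + (193469 + (5731 - 298/(-12 + 341))) = 9 + (193469 + (5731 - 298/329)) = 9 + (193469 + 1885201/329) = 9 + 65536502/329 = 65539463/329 ≈ 1.9921e+5)
1/(T + Q) = 1/(-119174 + 65539463/329) = 1/(26331217/329) = 329/26331217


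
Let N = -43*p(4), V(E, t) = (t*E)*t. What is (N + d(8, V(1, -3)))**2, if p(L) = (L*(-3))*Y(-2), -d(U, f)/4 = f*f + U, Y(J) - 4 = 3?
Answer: 10601536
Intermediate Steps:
Y(J) = 7 (Y(J) = 4 + 3 = 7)
V(E, t) = E*t**2 (V(E, t) = (E*t)*t = E*t**2)
d(U, f) = -4*U - 4*f**2 (d(U, f) = -4*(f*f + U) = -4*(f**2 + U) = -4*(U + f**2) = -4*U - 4*f**2)
p(L) = -21*L (p(L) = (L*(-3))*7 = -3*L*7 = -21*L)
N = 3612 (N = -(-903)*4 = -43*(-84) = 3612)
(N + d(8, V(1, -3)))**2 = (3612 + (-4*8 - 4*(1*(-3)**2)**2))**2 = (3612 + (-32 - 4*(1*9)**2))**2 = (3612 + (-32 - 4*9**2))**2 = (3612 + (-32 - 4*81))**2 = (3612 + (-32 - 324))**2 = (3612 - 356)**2 = 3256**2 = 10601536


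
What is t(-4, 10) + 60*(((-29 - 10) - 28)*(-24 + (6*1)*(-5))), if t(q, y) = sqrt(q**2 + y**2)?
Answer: 217080 + 2*sqrt(29) ≈ 2.1709e+5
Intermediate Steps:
t(-4, 10) + 60*(((-29 - 10) - 28)*(-24 + (6*1)*(-5))) = sqrt((-4)**2 + 10**2) + 60*(((-29 - 10) - 28)*(-24 + (6*1)*(-5))) = sqrt(16 + 100) + 60*((-39 - 28)*(-24 + 6*(-5))) = sqrt(116) + 60*(-67*(-24 - 30)) = 2*sqrt(29) + 60*(-67*(-54)) = 2*sqrt(29) + 60*3618 = 2*sqrt(29) + 217080 = 217080 + 2*sqrt(29)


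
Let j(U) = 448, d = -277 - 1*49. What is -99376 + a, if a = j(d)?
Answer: -98928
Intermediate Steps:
d = -326 (d = -277 - 49 = -326)
a = 448
-99376 + a = -99376 + 448 = -98928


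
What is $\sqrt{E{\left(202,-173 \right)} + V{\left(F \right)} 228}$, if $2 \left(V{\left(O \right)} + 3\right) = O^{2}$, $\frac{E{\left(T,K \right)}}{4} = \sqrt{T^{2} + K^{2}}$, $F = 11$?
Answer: $\sqrt{13110 + 4 \sqrt{70733}} \approx 119.05$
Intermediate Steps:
$E{\left(T,K \right)} = 4 \sqrt{K^{2} + T^{2}}$ ($E{\left(T,K \right)} = 4 \sqrt{T^{2} + K^{2}} = 4 \sqrt{K^{2} + T^{2}}$)
$V{\left(O \right)} = -3 + \frac{O^{2}}{2}$
$\sqrt{E{\left(202,-173 \right)} + V{\left(F \right)} 228} = \sqrt{4 \sqrt{\left(-173\right)^{2} + 202^{2}} + \left(-3 + \frac{11^{2}}{2}\right) 228} = \sqrt{4 \sqrt{29929 + 40804} + \left(-3 + \frac{1}{2} \cdot 121\right) 228} = \sqrt{4 \sqrt{70733} + \left(-3 + \frac{121}{2}\right) 228} = \sqrt{4 \sqrt{70733} + \frac{115}{2} \cdot 228} = \sqrt{4 \sqrt{70733} + 13110} = \sqrt{13110 + 4 \sqrt{70733}}$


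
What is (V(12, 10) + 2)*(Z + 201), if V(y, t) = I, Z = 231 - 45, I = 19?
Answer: 8127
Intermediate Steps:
Z = 186
V(y, t) = 19
(V(12, 10) + 2)*(Z + 201) = (19 + 2)*(186 + 201) = 21*387 = 8127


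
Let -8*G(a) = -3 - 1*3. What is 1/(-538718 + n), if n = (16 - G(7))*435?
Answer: -4/2128337 ≈ -1.8794e-6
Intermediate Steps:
G(a) = ¾ (G(a) = -(-3 - 1*3)/8 = -(-3 - 3)/8 = -⅛*(-6) = ¾)
n = 26535/4 (n = (16 - 1*¾)*435 = (16 - ¾)*435 = (61/4)*435 = 26535/4 ≈ 6633.8)
1/(-538718 + n) = 1/(-538718 + 26535/4) = 1/(-2128337/4) = -4/2128337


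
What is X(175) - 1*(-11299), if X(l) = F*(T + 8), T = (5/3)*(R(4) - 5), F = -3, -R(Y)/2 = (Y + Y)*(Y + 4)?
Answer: 11940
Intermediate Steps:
R(Y) = -4*Y*(4 + Y) (R(Y) = -2*(Y + Y)*(Y + 4) = -2*2*Y*(4 + Y) = -4*Y*(4 + Y))
T = -665/3 (T = (5/3)*(-4*4*(4 + 4) - 5) = (5*(1/3))*(-4*4*8 - 5) = 5*(-128 - 5)/3 = (5/3)*(-133) = -665/3 ≈ -221.67)
X(l) = 641 (X(l) = -3*(-665/3 + 8) = -3*(-641/3) = 641)
X(175) - 1*(-11299) = 641 - 1*(-11299) = 641 + 11299 = 11940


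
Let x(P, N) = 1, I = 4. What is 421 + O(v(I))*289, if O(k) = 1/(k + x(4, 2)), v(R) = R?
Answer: 2394/5 ≈ 478.80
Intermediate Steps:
O(k) = 1/(1 + k) (O(k) = 1/(k + 1) = 1/(1 + k))
421 + O(v(I))*289 = 421 + 289/(1 + 4) = 421 + 289/5 = 2394/5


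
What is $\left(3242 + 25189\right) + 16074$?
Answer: $44505$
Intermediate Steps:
$\left(3242 + 25189\right) + 16074 = 28431 + 16074 = 44505$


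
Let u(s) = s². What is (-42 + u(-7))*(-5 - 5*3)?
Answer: -140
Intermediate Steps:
(-42 + u(-7))*(-5 - 5*3) = (-42 + (-7)²)*(-5 - 5*3) = (-42 + 49)*(-5 - 15) = 7*(-20) = -140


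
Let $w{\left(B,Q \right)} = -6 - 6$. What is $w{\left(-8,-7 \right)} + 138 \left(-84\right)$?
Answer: $-11604$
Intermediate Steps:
$w{\left(B,Q \right)} = -12$
$w{\left(-8,-7 \right)} + 138 \left(-84\right) = -12 + 138 \left(-84\right) = -12 - 11592 = -11604$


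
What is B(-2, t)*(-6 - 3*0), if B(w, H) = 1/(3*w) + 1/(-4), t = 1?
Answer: 5/2 ≈ 2.5000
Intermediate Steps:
B(w, H) = -¼ + 1/(3*w) (B(w, H) = 1*(1/(3*w)) + 1*(-¼) = 1/(3*w) - ¼ = -¼ + 1/(3*w))
B(-2, t)*(-6 - 3*0) = ((1/12)*(4 - 3*(-2))/(-2))*(-6 - 3*0) = ((1/12)*(-½)*(4 + 6))*(-6 + 0) = ((1/12)*(-½)*10)*(-6) = -5/12*(-6) = 5/2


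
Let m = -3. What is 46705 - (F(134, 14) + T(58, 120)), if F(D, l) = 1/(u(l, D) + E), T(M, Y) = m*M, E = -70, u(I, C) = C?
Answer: 3000255/64 ≈ 46879.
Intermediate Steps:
T(M, Y) = -3*M
F(D, l) = 1/(-70 + D) (F(D, l) = 1/(D - 70) = 1/(-70 + D))
46705 - (F(134, 14) + T(58, 120)) = 46705 - (1/(-70 + 134) - 3*58) = 46705 - (1/64 - 174) = 46705 - 1*(-11135/64) = 46705 + 11135/64 = 3000255/64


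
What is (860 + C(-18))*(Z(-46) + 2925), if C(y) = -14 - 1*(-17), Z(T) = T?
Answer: 2484577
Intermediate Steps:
C(y) = 3 (C(y) = -14 + 17 = 3)
(860 + C(-18))*(Z(-46) + 2925) = (860 + 3)*(-46 + 2925) = 863*2879 = 2484577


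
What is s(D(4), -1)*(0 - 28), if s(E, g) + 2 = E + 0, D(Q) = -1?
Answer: 84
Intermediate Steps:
s(E, g) = -2 + E (s(E, g) = -2 + (E + 0) = -2 + E)
s(D(4), -1)*(0 - 28) = (-2 - 1)*(0 - 28) = -3*(-28) = 84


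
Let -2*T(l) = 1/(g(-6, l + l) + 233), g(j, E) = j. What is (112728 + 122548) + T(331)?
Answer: 106815303/454 ≈ 2.3528e+5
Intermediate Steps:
T(l) = -1/454 (T(l) = -1/(2*(-6 + 233)) = -½/227 = -½*1/227 = -1/454)
(112728 + 122548) + T(331) = (112728 + 122548) - 1/454 = 235276 - 1/454 = 106815303/454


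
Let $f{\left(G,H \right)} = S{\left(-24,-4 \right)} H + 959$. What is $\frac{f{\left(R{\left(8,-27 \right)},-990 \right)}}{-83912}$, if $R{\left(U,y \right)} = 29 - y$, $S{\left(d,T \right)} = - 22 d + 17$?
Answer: $\frac{538591}{83912} \approx 6.4185$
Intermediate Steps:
$S{\left(d,T \right)} = 17 - 22 d$
$f{\left(G,H \right)} = 959 + 545 H$ ($f{\left(G,H \right)} = \left(17 - -528\right) H + 959 = \left(17 + 528\right) H + 959 = 545 H + 959 = 959 + 545 H$)
$\frac{f{\left(R{\left(8,-27 \right)},-990 \right)}}{-83912} = \frac{959 + 545 \left(-990\right)}{-83912} = \left(959 - 539550\right) \left(- \frac{1}{83912}\right) = \left(-538591\right) \left(- \frac{1}{83912}\right) = \frac{538591}{83912}$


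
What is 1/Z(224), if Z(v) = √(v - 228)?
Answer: -I/2 ≈ -0.5*I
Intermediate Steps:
Z(v) = √(-228 + v)
1/Z(224) = 1/(√(-228 + 224)) = 1/(√(-4)) = 1/(2*I) = -I/2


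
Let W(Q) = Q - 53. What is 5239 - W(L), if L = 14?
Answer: 5278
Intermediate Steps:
W(Q) = -53 + Q
5239 - W(L) = 5239 - (-53 + 14) = 5239 - 1*(-39) = 5239 + 39 = 5278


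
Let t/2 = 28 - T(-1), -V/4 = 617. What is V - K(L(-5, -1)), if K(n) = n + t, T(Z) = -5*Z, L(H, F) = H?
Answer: -2509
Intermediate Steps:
V = -2468 (V = -4*617 = -2468)
t = 46 (t = 2*(28 - (-5)*(-1)) = 2*(28 - 1*5) = 2*(28 - 5) = 2*23 = 46)
K(n) = 46 + n (K(n) = n + 46 = 46 + n)
V - K(L(-5, -1)) = -2468 - (46 - 5) = -2468 - 1*41 = -2468 - 41 = -2509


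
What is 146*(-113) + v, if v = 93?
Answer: -16405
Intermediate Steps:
146*(-113) + v = 146*(-113) + 93 = -16498 + 93 = -16405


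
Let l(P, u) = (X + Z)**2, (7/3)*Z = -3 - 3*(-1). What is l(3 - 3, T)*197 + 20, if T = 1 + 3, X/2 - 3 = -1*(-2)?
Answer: 19720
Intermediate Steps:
X = 10 (X = 6 + 2*(-1*(-2)) = 6 + 2*2 = 6 + 4 = 10)
Z = 0 (Z = 3*(-3 - 3*(-1))/7 = 3*(-3 + 3)/7 = (3/7)*0 = 0)
T = 4
l(P, u) = 100 (l(P, u) = (10 + 0)**2 = 10**2 = 100)
l(3 - 3, T)*197 + 20 = 100*197 + 20 = 19700 + 20 = 19720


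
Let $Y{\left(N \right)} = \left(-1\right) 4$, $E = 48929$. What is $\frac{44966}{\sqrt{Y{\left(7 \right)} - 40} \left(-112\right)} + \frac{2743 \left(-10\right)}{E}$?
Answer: $- \frac{27430}{48929} + \frac{22483 i \sqrt{11}}{1232} \approx -0.56061 + 60.526 i$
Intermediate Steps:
$Y{\left(N \right)} = -4$
$\frac{44966}{\sqrt{Y{\left(7 \right)} - 40} \left(-112\right)} + \frac{2743 \left(-10\right)}{E} = \frac{44966}{\sqrt{-4 - 40} \left(-112\right)} + \frac{2743 \left(-10\right)}{48929} = \frac{44966}{\sqrt{-44} \left(-112\right)} - \frac{27430}{48929} = \frac{44966}{2 i \sqrt{11} \left(-112\right)} - \frac{27430}{48929} = \frac{44966}{\left(-224\right) i \sqrt{11}} - \frac{27430}{48929} = 44966 \frac{i \sqrt{11}}{2464} - \frac{27430}{48929} = \frac{22483 i \sqrt{11}}{1232} - \frac{27430}{48929} = - \frac{27430}{48929} + \frac{22483 i \sqrt{11}}{1232}$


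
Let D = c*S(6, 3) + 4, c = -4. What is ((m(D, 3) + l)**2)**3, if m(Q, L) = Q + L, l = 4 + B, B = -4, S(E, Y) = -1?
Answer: 1771561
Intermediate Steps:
D = 8 (D = -4*(-1) + 4 = 4 + 4 = 8)
l = 0 (l = 4 - 4 = 0)
m(Q, L) = L + Q
((m(D, 3) + l)**2)**3 = (((3 + 8) + 0)**2)**3 = ((11 + 0)**2)**3 = (11**2)**3 = 121**3 = 1771561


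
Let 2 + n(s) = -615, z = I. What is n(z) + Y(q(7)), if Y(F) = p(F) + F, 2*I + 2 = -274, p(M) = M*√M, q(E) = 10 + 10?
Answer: -597 + 40*√5 ≈ -507.56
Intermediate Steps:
q(E) = 20
p(M) = M^(3/2)
I = -138 (I = -1 + (½)*(-274) = -1 - 137 = -138)
Y(F) = F + F^(3/2) (Y(F) = F^(3/2) + F = F + F^(3/2))
z = -138
n(s) = -617 (n(s) = -2 - 615 = -617)
n(z) + Y(q(7)) = -617 + (20 + 20^(3/2)) = -617 + (20 + 40*√5) = -597 + 40*√5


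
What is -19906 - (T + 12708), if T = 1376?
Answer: -33990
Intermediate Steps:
-19906 - (T + 12708) = -19906 - (1376 + 12708) = -19906 - 1*14084 = -19906 - 14084 = -33990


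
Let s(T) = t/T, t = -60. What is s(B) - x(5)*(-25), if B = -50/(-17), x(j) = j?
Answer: 523/5 ≈ 104.60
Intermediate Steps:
B = 50/17 (B = -50*(-1/17) = 50/17 ≈ 2.9412)
s(T) = -60/T
s(B) - x(5)*(-25) = -60/50/17 - 5*(-25) = -60*17/50 - 1*(-125) = -102/5 + 125 = 523/5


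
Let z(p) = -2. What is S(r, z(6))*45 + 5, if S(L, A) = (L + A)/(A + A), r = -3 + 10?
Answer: -205/4 ≈ -51.250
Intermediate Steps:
r = 7
S(L, A) = (A + L)/(2*A) (S(L, A) = (A + L)/((2*A)) = (A + L)*(1/(2*A)) = (A + L)/(2*A))
S(r, z(6))*45 + 5 = ((½)*(-2 + 7)/(-2))*45 + 5 = ((½)*(-½)*5)*45 + 5 = -5/4*45 + 5 = -225/4 + 5 = -205/4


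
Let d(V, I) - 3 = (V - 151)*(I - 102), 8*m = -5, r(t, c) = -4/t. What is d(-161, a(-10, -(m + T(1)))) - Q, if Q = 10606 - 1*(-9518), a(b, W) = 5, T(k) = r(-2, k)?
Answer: 10143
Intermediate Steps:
T(k) = 2 (T(k) = -4/(-2) = -4*(-1/2) = 2)
m = -5/8 (m = (1/8)*(-5) = -5/8 ≈ -0.62500)
d(V, I) = 3 + (-151 + V)*(-102 + I) (d(V, I) = 3 + (V - 151)*(I - 102) = 3 + (-151 + V)*(-102 + I))
Q = 20124 (Q = 10606 + 9518 = 20124)
d(-161, a(-10, -(m + T(1)))) - Q = (15405 - 151*5 - 102*(-161) + 5*(-161)) - 1*20124 = (15405 - 755 + 16422 - 805) - 20124 = 30267 - 20124 = 10143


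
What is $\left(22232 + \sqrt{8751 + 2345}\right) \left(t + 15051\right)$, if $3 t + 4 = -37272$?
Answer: $\frac{175121464}{3} + \frac{15754 \sqrt{2774}}{3} \approx 5.865 \cdot 10^{7}$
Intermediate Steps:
$t = - \frac{37276}{3}$ ($t = - \frac{4}{3} + \frac{1}{3} \left(-37272\right) = - \frac{4}{3} - 12424 = - \frac{37276}{3} \approx -12425.0$)
$\left(22232 + \sqrt{8751 + 2345}\right) \left(t + 15051\right) = \left(22232 + \sqrt{8751 + 2345}\right) \left(- \frac{37276}{3} + 15051\right) = \left(22232 + \sqrt{11096}\right) \frac{7877}{3} = \left(22232 + 2 \sqrt{2774}\right) \frac{7877}{3} = \frac{175121464}{3} + \frac{15754 \sqrt{2774}}{3}$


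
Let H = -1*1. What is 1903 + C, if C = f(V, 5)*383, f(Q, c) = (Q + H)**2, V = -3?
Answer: 8031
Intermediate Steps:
H = -1
f(Q, c) = (-1 + Q)**2 (f(Q, c) = (Q - 1)**2 = (-1 + Q)**2)
C = 6128 (C = (-1 - 3)**2*383 = (-4)**2*383 = 16*383 = 6128)
1903 + C = 1903 + 6128 = 8031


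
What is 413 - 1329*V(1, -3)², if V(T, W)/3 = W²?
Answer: -968428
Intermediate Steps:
V(T, W) = 3*W²
413 - 1329*V(1, -3)² = 413 - 1329*(3*(-3)²)² = 413 - 1329*(3*9)² = 413 - 1329*27² = 413 - 1329*729 = 413 - 968841 = -968428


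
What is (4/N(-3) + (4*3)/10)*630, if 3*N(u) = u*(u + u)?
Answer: 1176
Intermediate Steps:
N(u) = 2*u**2/3 (N(u) = (u*(u + u))/3 = (u*(2*u))/3 = (2*u**2)/3 = 2*u**2/3)
(4/N(-3) + (4*3)/10)*630 = (4/(((2/3)*(-3)**2)) + (4*3)/10)*630 = (4/(((2/3)*9)) + 12*(1/10))*630 = (4/6 + 6/5)*630 = (4*(1/6) + 6/5)*630 = (2/3 + 6/5)*630 = (28/15)*630 = 1176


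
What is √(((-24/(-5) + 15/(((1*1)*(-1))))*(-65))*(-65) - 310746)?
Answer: I*√353841 ≈ 594.85*I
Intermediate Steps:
√(((-24/(-5) + 15/(((1*1)*(-1))))*(-65))*(-65) - 310746) = √(((-24*(-⅕) + 15/((1*(-1))))*(-65))*(-65) - 310746) = √(((24/5 + 15/(-1))*(-65))*(-65) - 310746) = √(((24/5 + 15*(-1))*(-65))*(-65) - 310746) = √(((24/5 - 15)*(-65))*(-65) - 310746) = √(-51/5*(-65)*(-65) - 310746) = √(663*(-65) - 310746) = √(-43095 - 310746) = √(-353841) = I*√353841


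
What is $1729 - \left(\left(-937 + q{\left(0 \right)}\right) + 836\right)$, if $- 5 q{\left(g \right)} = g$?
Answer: $1830$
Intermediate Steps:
$q{\left(g \right)} = - \frac{g}{5}$
$1729 - \left(\left(-937 + q{\left(0 \right)}\right) + 836\right) = 1729 - \left(\left(-937 - 0\right) + 836\right) = 1729 - \left(\left(-937 + 0\right) + 836\right) = 1729 - \left(-937 + 836\right) = 1729 - -101 = 1729 + 101 = 1830$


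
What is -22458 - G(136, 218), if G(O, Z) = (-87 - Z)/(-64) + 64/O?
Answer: -24440001/1088 ≈ -22463.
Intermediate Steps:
G(O, Z) = 87/64 + 64/O + Z/64 (G(O, Z) = (-87 - Z)*(-1/64) + 64/O = (87/64 + Z/64) + 64/O = 87/64 + 64/O + Z/64)
-22458 - G(136, 218) = -22458 - (4096 + 136*(87 + 218))/(64*136) = -22458 - (4096 + 136*305)/(64*136) = -22458 - (4096 + 41480)/(64*136) = -22458 - 45576/(64*136) = -22458 - 1*5697/1088 = -22458 - 5697/1088 = -24440001/1088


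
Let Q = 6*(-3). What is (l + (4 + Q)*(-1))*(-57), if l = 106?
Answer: -6840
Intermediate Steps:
Q = -18
(l + (4 + Q)*(-1))*(-57) = (106 + (4 - 18)*(-1))*(-57) = (106 - 14*(-1))*(-57) = (106 + 14)*(-57) = 120*(-57) = -6840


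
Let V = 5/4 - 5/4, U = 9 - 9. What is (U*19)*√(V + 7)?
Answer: 0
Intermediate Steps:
U = 0
V = 0 (V = 5*(¼) - 5*¼ = 5/4 - 5/4 = 0)
(U*19)*√(V + 7) = (0*19)*√(0 + 7) = 0*√7 = 0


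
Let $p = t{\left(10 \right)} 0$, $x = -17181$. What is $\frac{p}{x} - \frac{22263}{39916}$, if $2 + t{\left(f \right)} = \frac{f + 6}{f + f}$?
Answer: $- \frac{22263}{39916} \approx -0.55775$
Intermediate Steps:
$t{\left(f \right)} = -2 + \frac{6 + f}{2 f}$ ($t{\left(f \right)} = -2 + \frac{f + 6}{f + f} = -2 + \frac{6 + f}{2 f}$)
$p = 0$ ($p = \left(- \frac{3}{2} + \frac{3}{10}\right) 0 = \left(- \frac{6}{5}\right) 0 = 0$)
$\frac{p}{x} - \frac{22263}{39916} = \frac{0}{-17181} - \frac{22263}{39916} = 0 \left(- \frac{1}{17181}\right) - \frac{22263}{39916} = 0 - \frac{22263}{39916} = - \frac{22263}{39916}$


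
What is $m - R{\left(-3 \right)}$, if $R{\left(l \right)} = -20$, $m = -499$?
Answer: $-479$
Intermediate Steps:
$m - R{\left(-3 \right)} = -499 - -20 = -499 + 20 = -479$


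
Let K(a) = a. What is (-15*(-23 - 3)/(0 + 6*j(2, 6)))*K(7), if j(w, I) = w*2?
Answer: 455/4 ≈ 113.75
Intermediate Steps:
j(w, I) = 2*w
(-15*(-23 - 3)/(0 + 6*j(2, 6)))*K(7) = -15*(-23 - 3)/(0 + 6*(2*2))*7 = -(-390)/(0 + 6*4)*7 = -(-390)/(0 + 24)*7 = -(-390)/24*7 = -15*(-13/12)*7 = (65/4)*7 = 455/4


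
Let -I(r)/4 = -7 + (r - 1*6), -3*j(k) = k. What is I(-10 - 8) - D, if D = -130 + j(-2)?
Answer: 760/3 ≈ 253.33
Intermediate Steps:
j(k) = -k/3
I(r) = 52 - 4*r (I(r) = -4*(-7 + (r - 1*6)) = -4*(-7 + (r - 6)) = -4*(-7 + (-6 + r)) = -4*(-13 + r) = 52 - 4*r)
D = -388/3 (D = -130 - 1/3*(-2) = -130 + 2/3 = -388/3 ≈ -129.33)
I(-10 - 8) - D = (52 - 4*(-10 - 8)) - 1*(-388/3) = (52 - 4*(-18)) + 388/3 = (52 + 72) + 388/3 = 124 + 388/3 = 760/3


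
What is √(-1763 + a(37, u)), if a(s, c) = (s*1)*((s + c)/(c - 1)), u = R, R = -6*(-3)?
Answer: 12*I*√3298/17 ≈ 40.538*I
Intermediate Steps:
R = 18
u = 18
a(s, c) = s*(c + s)/(-1 + c) (a(s, c) = s*((c + s)/(-1 + c)) = s*(c + s)/(-1 + c))
√(-1763 + a(37, u)) = √(-1763 + 37*(18 + 37)/(-1 + 18)) = √(-1763 + 37*55/17) = √(-1763 + 37*(1/17)*55) = √(-1763 + 2035/17) = √(-27936/17) = 12*I*√3298/17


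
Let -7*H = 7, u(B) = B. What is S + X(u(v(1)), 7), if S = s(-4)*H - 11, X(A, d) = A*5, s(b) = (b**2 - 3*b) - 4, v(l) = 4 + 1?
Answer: -10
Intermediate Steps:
v(l) = 5
s(b) = -4 + b**2 - 3*b
H = -1 (H = -1/7*7 = -1)
X(A, d) = 5*A
S = -35 (S = (-4 + (-4)**2 - 3*(-4))*(-1) - 11 = (-4 + 16 + 12)*(-1) - 11 = 24*(-1) - 11 = -24 - 11 = -35)
S + X(u(v(1)), 7) = -35 + 5*5 = -35 + 25 = -10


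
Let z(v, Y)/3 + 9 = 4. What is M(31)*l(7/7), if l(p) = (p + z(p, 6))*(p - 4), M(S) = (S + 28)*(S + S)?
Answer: 153636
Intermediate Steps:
M(S) = 2*S*(28 + S) (M(S) = (28 + S)*(2*S) = 2*S*(28 + S))
z(v, Y) = -15 (z(v, Y) = -27 + 3*4 = -27 + 12 = -15)
l(p) = (-15 + p)*(-4 + p) (l(p) = (p - 15)*(p - 4) = (-15 + p)*(-4 + p))
M(31)*l(7/7) = (2*31*(28 + 31))*(60 + (7/7)² - 133/7) = (2*31*59)*(60 + (7*(⅐))² - 133/7) = 3658*(60 + 1² - 19*1) = 3658*(60 + 1 - 19) = 3658*42 = 153636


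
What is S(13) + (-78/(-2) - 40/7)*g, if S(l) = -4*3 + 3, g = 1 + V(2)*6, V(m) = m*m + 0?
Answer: 5762/7 ≈ 823.14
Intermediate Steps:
V(m) = m² (V(m) = m² + 0 = m²)
g = 25 (g = 1 + 2²*6 = 1 + 4*6 = 1 + 24 = 25)
S(l) = -9 (S(l) = -12 + 3 = -9)
S(13) + (-78/(-2) - 40/7)*g = -9 + (-78/(-2) - 40/7)*25 = -9 + (-78*(-½) - 40*⅐)*25 = -9 + (39 - 40/7)*25 = -9 + (233/7)*25 = -9 + 5825/7 = 5762/7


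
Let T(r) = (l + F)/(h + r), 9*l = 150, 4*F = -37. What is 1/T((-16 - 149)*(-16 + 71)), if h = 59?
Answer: -108192/89 ≈ -1215.6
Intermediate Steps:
F = -37/4 (F = (1/4)*(-37) = -37/4 ≈ -9.2500)
l = 50/3 (l = (1/9)*150 = 50/3 ≈ 16.667)
T(r) = 89/(12*(59 + r)) (T(r) = (50/3 - 37/4)/(59 + r) = 89/(12*(59 + r)))
1/T((-16 - 149)*(-16 + 71)) = 1/(89/(12*(59 + (-16 - 149)*(-16 + 71)))) = 1/(89/(12*(59 - 165*55))) = 1/(89/(12*(59 - 9075))) = 1/((89/12)/(-9016)) = 1/((89/12)*(-1/9016)) = 1/(-89/108192) = -108192/89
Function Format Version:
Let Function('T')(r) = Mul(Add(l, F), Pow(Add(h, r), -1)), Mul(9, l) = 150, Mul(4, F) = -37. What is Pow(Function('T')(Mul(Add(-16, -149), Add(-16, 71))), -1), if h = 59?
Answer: Rational(-108192, 89) ≈ -1215.6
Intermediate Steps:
F = Rational(-37, 4) (F = Mul(Rational(1, 4), -37) = Rational(-37, 4) ≈ -9.2500)
l = Rational(50, 3) (l = Mul(Rational(1, 9), 150) = Rational(50, 3) ≈ 16.667)
Function('T')(r) = Mul(Rational(89, 12), Pow(Add(59, r), -1)) (Function('T')(r) = Mul(Add(Rational(50, 3), Rational(-37, 4)), Pow(Add(59, r), -1)) = Mul(Rational(89, 12), Pow(Add(59, r), -1)))
Pow(Function('T')(Mul(Add(-16, -149), Add(-16, 71))), -1) = Pow(Mul(Rational(89, 12), Pow(Add(59, Mul(Add(-16, -149), Add(-16, 71))), -1)), -1) = Pow(Mul(Rational(89, 12), Pow(Add(59, Mul(-165, 55)), -1)), -1) = Pow(Mul(Rational(89, 12), Pow(Add(59, -9075), -1)), -1) = Pow(Mul(Rational(89, 12), Pow(-9016, -1)), -1) = Pow(Mul(Rational(89, 12), Rational(-1, 9016)), -1) = Pow(Rational(-89, 108192), -1) = Rational(-108192, 89)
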